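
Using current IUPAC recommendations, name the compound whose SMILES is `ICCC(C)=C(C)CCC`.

Counting along the main chain through the multiple bond gives 7 carbons: the parent is heptane.
There is one C=C double bond, indicated by the ending -ene.
The numbering direction is chosen so that numbering from this end puts the double bond at C-3 rather than C-4.
That gives the double bond between C-3 and C-4; an iodo group at C-1; methyl groups at C-3 and C-4.
Prefixes are listed alphabetically: iodo, methyl.
The name is 1-iodo-3,4-dimethylhept-3-ene.

1-iodo-3,4-dimethylhept-3-ene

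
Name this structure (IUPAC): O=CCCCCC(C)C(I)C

The longest chain bearing the –CHO group is 8 carbons long (octane).
The highest-priority functional group is an aldehyde (terminal –CHO), so the name ends in -al.
Choose the numbering such that the aldehyde carbon is C-1 by definition.
This places an iodo group at C-7; a methyl group at C-6.
Substituent prefixes are cited in alphabetical order (multiplying prefixes like di-/tri- are ignored for ordering).
Assembling the pieces gives 7-iodo-6-methyloctanal.

7-iodo-6-methyloctanal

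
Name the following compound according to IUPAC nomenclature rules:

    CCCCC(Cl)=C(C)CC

The longest carbon chain that includes the multiple bond has 8 carbons, so the parent hydride is octane.
The chain contains a C=C double bond, so the unsaturation ending is -ene.
Choose the numbering such that numbering from this end puts the double bond at C-3 rather than C-5.
This places the double bond between C-3 and C-4; a chloro group at C-4; a methyl group at C-3.
Substituent prefixes are cited in alphabetical order (multiplying prefixes like di-/tri- are ignored for ordering).
Putting it together: 4-chloro-3-methyloct-3-ene.

4-chloro-3-methyloct-3-ene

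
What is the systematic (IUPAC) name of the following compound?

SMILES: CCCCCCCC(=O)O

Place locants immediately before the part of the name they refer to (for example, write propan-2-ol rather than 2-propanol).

Counting along the main chain through the –COOH group gives 8 carbons: the parent is octane.
The highest-priority functional group is a carboxylic acid (terminal –COOH), so the name ends in -oic acid.
Number the chain so that the carboxylic acid carbon is C-1 by definition.
Assembling the pieces gives octanoic acid.

octanoic acid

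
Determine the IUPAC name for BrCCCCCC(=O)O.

6-bromohexanoic acid

The longest carbon chain that includes the –COOH group has 6 carbons, so the parent hydride is hexane.
A carboxylic acid (terminal –COOH) is the principal characteristic group, giving the suffix -oic acid.
Choose the numbering such that the carboxylic acid carbon is C-1 by definition.
This places a bromo group at C-6.
The name is 6-bromohexanoic acid.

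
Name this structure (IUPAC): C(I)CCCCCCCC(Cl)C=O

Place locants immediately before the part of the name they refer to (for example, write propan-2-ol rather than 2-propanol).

The longest carbon chain that includes the –CHO group has 10 carbons, so the parent hydride is decane.
An aldehyde (terminal –CHO) is the principal characteristic group, giving the suffix -al.
The numbering direction is chosen so that the aldehyde carbon is C-1 by definition.
This places a chloro group at C-2; an iodo group at C-10.
Substituent prefixes are cited in alphabetical order (multiplying prefixes like di-/tri- are ignored for ordering).
Assembling the pieces gives 2-chloro-10-iododecanal.

2-chloro-10-iododecanal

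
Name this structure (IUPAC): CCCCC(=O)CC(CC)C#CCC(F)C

7-ethyl-11-fluorododec-8-yn-5-one

The longest carbon chain that includes the carbonyl and the multiple bond has 12 carbons, so the parent hydride is dodecane.
A ketone (C=O on an internal carbon) is the principal characteristic group, giving the suffix -one.
A C≡C triple bond in the chain gives the infix -yne-.
The numbering direction is chosen so that numbering from this end puts the carbonyl group at C-5 rather than C-8.
This places the carbonyl at C-5; the triple bond between C-8 and C-9; an ethyl group at C-7; a fluoro group at C-11.
Prefixes are listed alphabetically: ethyl, fluoro.
The name is 7-ethyl-11-fluorododec-8-yn-5-one.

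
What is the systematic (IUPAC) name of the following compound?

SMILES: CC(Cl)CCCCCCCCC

2-chloroundecane

The longest continuous carbon chain has 11 atoms, so the parent hydride is undecane.
The numbering direction is chosen so that the substituent locant set {2} is lower than {10} at the first point of difference.
With this numbering: a chloro group at C-2.
Assembling the pieces gives 2-chloroundecane.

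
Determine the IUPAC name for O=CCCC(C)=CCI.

6-iodo-4-methylhex-4-enal

The longest chain bearing the –CHO group and the multiple bond is 6 carbons long (hexane).
The principal characteristic group is an aldehyde (terminal –CHO), named with the suffix -al.
There is one C=C double bond, indicated by the ending -ene.
Choose the numbering such that the aldehyde carbon is C-1 by definition.
This places the double bond between C-4 and C-5; an iodo group at C-6; a methyl group at C-4.
Prefixes are listed alphabetically: iodo, methyl.
The name is 6-iodo-4-methylhex-4-enal.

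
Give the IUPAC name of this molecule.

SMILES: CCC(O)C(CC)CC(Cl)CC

The longest chain bearing the –OH group is 8 carbons long (octane).
The principal characteristic group is an alcohol (–OH), named with the suffix -ol.
The numbering direction is chosen so that numbering from this end puts the hydroxyl group at C-3 rather than C-6.
This places the hydroxyl at C-3; a chloro group at C-6; an ethyl group at C-4.
Substituent prefixes are cited in alphabetical order (multiplying prefixes like di-/tri- are ignored for ordering).
Putting it together: 6-chloro-4-ethyloctan-3-ol.

6-chloro-4-ethyloctan-3-ol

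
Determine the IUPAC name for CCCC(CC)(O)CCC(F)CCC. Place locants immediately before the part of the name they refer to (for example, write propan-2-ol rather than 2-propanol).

4-ethyl-7-fluorodecan-4-ol

Counting along the main chain through the –OH group gives 10 carbons: the parent is decane.
The highest-priority functional group is an alcohol (–OH), so the name ends in -ol.
Number the chain so that numbering from this end puts the hydroxyl group at C-4 rather than C-7.
That gives the hydroxyl at C-4; an ethyl group at C-4; a fluoro group at C-7.
Prefixes are listed alphabetically: ethyl, fluoro.
The name is 4-ethyl-7-fluorodecan-4-ol.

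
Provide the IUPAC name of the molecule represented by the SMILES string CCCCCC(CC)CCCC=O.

5-ethyldecanal

Counting along the main chain through the –CHO group gives 10 carbons: the parent is decane.
An aldehyde (terminal –CHO) is the principal characteristic group, giving the suffix -al.
Choose the numbering such that the aldehyde carbon is C-1 by definition.
This places an ethyl group at C-5.
Assembling the pieces gives 5-ethyldecanal.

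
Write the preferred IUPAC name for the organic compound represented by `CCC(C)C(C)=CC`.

3,4-dimethylhex-2-ene

Counting along the main chain through the multiple bond gives 6 carbons: the parent is hexane.
There is one C=C double bond, indicated by the ending -ene.
The numbering direction is chosen so that numbering from this end puts the double bond at C-2 rather than C-4.
This places the double bond between C-2 and C-3; methyl groups at C-3 and C-4.
Putting it together: 3,4-dimethylhex-2-ene.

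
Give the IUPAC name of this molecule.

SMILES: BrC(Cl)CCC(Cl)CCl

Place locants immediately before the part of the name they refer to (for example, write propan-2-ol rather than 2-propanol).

1-bromo-1,4,5-trichloropentane

The longest carbon chain is 5 atoms: the parent is pentane.
The numbering direction is chosen so that the substituent locant set {1,1,4,5} is lower than {1,2,5,5} at the first point of difference.
With this numbering: a bromo group at C-1; chloro groups at C-1 and C-4 and C-5.
Substituent prefixes are cited in alphabetical order (multiplying prefixes like di-/tri- are ignored for ordering).
Putting it together: 1-bromo-1,4,5-trichloropentane.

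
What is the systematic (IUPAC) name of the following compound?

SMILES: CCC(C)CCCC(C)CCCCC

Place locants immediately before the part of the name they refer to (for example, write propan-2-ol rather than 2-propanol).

The longest carbon chain is 12 atoms: the parent is dodecane.
Choose the numbering such that the substituent locant set {3,7} is lower than {6,10} at the first point of difference.
That gives methyl groups at C-3 and C-7.
Putting it together: 3,7-dimethyldodecane.

3,7-dimethyldodecane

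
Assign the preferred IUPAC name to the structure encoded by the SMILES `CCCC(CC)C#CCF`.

4-ethyl-1-fluorohept-2-yne

The longest chain bearing the multiple bond is 7 carbons long (heptane).
A C≡C triple bond in the chain gives the infix -yne-.
Number the chain so that numbering from this end puts the triple bond at C-2 rather than C-5.
With this numbering: the triple bond between C-2 and C-3; an ethyl group at C-4; a fluoro group at C-1.
Substituent prefixes are cited in alphabetical order (multiplying prefixes like di-/tri- are ignored for ordering).
Assembling the pieces gives 4-ethyl-1-fluorohept-2-yne.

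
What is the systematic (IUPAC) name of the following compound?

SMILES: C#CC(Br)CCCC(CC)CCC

The longest chain bearing the multiple bond is 10 carbons long (decane).
The chain contains a C≡C triple bond, so the unsaturation ending is -yne.
Choose the numbering such that numbering from this end puts the triple bond at C-1 rather than C-9.
With this numbering: the triple bond between C-1 and C-2; a bromo group at C-3; an ethyl group at C-7.
Substituent prefixes are cited in alphabetical order (multiplying prefixes like di-/tri- are ignored for ordering).
The name is 3-bromo-7-ethyldec-1-yne.

3-bromo-7-ethyldec-1-yne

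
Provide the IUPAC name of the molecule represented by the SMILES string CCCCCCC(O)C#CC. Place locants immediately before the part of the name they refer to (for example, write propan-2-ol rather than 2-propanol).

The longest chain bearing the –OH group and the multiple bond is 10 carbons long (decane).
An alcohol (–OH) is the principal characteristic group, giving the suffix -ol.
The chain contains a C≡C triple bond, so the unsaturation ending is -yne.
The numbering direction is chosen so that numbering from this end puts the hydroxyl group at C-4 rather than C-7.
That gives the hydroxyl at C-4; the triple bond between C-2 and C-3.
Assembling the pieces gives dec-2-yn-4-ol.

dec-2-yn-4-ol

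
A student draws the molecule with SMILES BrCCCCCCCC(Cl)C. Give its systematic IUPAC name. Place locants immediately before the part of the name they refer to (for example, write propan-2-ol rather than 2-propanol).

1-bromo-8-chlorononane

The longest continuous carbon chain has 9 atoms, so the parent hydride is nonane.
The numbering direction is chosen so that the substituent locant set {1,8} is lower than {2,9} at the first point of difference.
This places a bromo group at C-1; a chloro group at C-8.
Substituent prefixes are cited in alphabetical order (multiplying prefixes like di-/tri- are ignored for ordering).
Assembling the pieces gives 1-bromo-8-chlorononane.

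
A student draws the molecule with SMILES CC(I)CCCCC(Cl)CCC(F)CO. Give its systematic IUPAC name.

5-chloro-2-fluoro-10-iodoundecan-1-ol

The longest carbon chain that includes the –OH group has 11 carbons, so the parent hydride is undecane.
An alcohol (–OH) is the principal characteristic group, giving the suffix -ol.
Choose the numbering such that numbering from this end puts the hydroxyl group at C-1 rather than C-11.
With this numbering: the hydroxyl at C-1; a chloro group at C-5; a fluoro group at C-2; an iodo group at C-10.
The substituents are ordered alphabetically, ignoring any di-/tri- multipliers.
The name is 5-chloro-2-fluoro-10-iodoundecan-1-ol.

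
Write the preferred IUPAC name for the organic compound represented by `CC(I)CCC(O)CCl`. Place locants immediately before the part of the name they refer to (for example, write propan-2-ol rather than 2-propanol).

The longest carbon chain that includes the –OH group has 6 carbons, so the parent hydride is hexane.
The principal characteristic group is an alcohol (–OH), named with the suffix -ol.
Number the chain so that numbering from this end puts the hydroxyl group at C-2 rather than C-5.
That gives the hydroxyl at C-2; a chloro group at C-1; an iodo group at C-5.
The substituents are ordered alphabetically, ignoring any di-/tri- multipliers.
The name is 1-chloro-5-iodohexan-2-ol.

1-chloro-5-iodohexan-2-ol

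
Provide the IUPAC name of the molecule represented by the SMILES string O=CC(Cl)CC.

2-chlorobutanal

The longest chain bearing the –CHO group is 4 carbons long (butane).
The principal characteristic group is an aldehyde (terminal –CHO), named with the suffix -al.
Choose the numbering such that the aldehyde carbon is C-1 by definition.
With this numbering: a chloro group at C-2.
Putting it together: 2-chlorobutanal.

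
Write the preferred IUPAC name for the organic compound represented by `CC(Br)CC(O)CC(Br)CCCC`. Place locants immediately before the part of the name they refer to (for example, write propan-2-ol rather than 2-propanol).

The longest chain bearing the –OH group is 10 carbons long (decane).
An alcohol (–OH) is the principal characteristic group, giving the suffix -ol.
Number the chain so that numbering from this end puts the hydroxyl group at C-4 rather than C-7.
With this numbering: the hydroxyl at C-4; bromo groups at C-2 and C-6.
Putting it together: 2,6-dibromodecan-4-ol.

2,6-dibromodecan-4-ol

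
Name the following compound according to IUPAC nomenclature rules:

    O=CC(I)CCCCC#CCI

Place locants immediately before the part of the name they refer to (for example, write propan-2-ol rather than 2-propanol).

The longest carbon chain that includes the –CHO group and the multiple bond has 9 carbons, so the parent hydride is nonane.
The principal characteristic group is an aldehyde (terminal –CHO), named with the suffix -al.
The chain contains a C≡C triple bond, so the unsaturation ending is -yne.
Number the chain so that the aldehyde carbon is C-1 by definition.
That gives the triple bond between C-7 and C-8; iodo groups at C-2 and C-9.
Assembling the pieces gives 2,9-diiodonon-7-ynal.

2,9-diiodonon-7-ynal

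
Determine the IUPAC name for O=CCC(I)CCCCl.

6-chloro-3-iodohexanal

The longest carbon chain that includes the –CHO group has 6 carbons, so the parent hydride is hexane.
An aldehyde (terminal –CHO) is the principal characteristic group, giving the suffix -al.
Number the chain so that the aldehyde carbon is C-1 by definition.
This places a chloro group at C-6; an iodo group at C-3.
Prefixes are listed alphabetically: chloro, iodo.
The name is 6-chloro-3-iodohexanal.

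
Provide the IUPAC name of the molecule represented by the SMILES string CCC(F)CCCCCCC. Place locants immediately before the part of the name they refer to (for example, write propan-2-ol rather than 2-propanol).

3-fluorodecane

The longest carbon chain is 10 atoms: the parent is decane.
The numbering direction is chosen so that the substituent locant set {3} is lower than {8} at the first point of difference.
With this numbering: a fluoro group at C-3.
The name is 3-fluorodecane.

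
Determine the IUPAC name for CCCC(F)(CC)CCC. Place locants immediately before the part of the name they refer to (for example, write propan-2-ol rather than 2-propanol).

4-ethyl-4-fluoroheptane

The longest carbon chain is 7 atoms: the parent is heptane.
The molecule is symmetric, so either numbering direction gives the same locants.
That gives an ethyl group at C-4; a fluoro group at C-4.
The substituents are ordered alphabetically, ignoring any di-/tri- multipliers.
Putting it together: 4-ethyl-4-fluoroheptane.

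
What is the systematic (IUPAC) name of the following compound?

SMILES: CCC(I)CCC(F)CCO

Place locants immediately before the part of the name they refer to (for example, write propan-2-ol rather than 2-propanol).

3-fluoro-6-iodooctan-1-ol

The longest chain bearing the –OH group is 8 carbons long (octane).
An alcohol (–OH) is the principal characteristic group, giving the suffix -ol.
The numbering direction is chosen so that numbering from this end puts the hydroxyl group at C-1 rather than C-8.
This places the hydroxyl at C-1; a fluoro group at C-3; an iodo group at C-6.
Substituent prefixes are cited in alphabetical order (multiplying prefixes like di-/tri- are ignored for ordering).
The name is 3-fluoro-6-iodooctan-1-ol.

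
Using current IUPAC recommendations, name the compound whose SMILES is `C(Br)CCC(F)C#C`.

The longest chain bearing the multiple bond is 6 carbons long (hexane).
A C≡C triple bond in the chain gives the infix -yne-.
Number the chain so that numbering from this end puts the triple bond at C-1 rather than C-5.
This places the triple bond between C-1 and C-2; a bromo group at C-6; a fluoro group at C-3.
Prefixes are listed alphabetically: bromo, fluoro.
Assembling the pieces gives 6-bromo-3-fluorohex-1-yne.

6-bromo-3-fluorohex-1-yne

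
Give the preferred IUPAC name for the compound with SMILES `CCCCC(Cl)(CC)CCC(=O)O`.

Counting along the main chain through the –COOH group gives 8 carbons: the parent is octane.
The principal characteristic group is a carboxylic acid (terminal –COOH), named with the suffix -oic acid.
The numbering direction is chosen so that the carboxylic acid carbon is C-1 by definition.
That gives a chloro group at C-4; an ethyl group at C-4.
The substituents are ordered alphabetically, ignoring any di-/tri- multipliers.
Putting it together: 4-chloro-4-ethyloctanoic acid.

4-chloro-4-ethyloctanoic acid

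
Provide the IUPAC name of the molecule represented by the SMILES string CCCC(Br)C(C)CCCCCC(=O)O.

8-bromo-7-methylundecanoic acid

The longest chain bearing the –COOH group is 11 carbons long (undecane).
The highest-priority functional group is a carboxylic acid (terminal –COOH), so the name ends in -oic acid.
The numbering direction is chosen so that the carboxylic acid carbon is C-1 by definition.
With this numbering: a bromo group at C-8; a methyl group at C-7.
Substituent prefixes are cited in alphabetical order (multiplying prefixes like di-/tri- are ignored for ordering).
Assembling the pieces gives 8-bromo-7-methylundecanoic acid.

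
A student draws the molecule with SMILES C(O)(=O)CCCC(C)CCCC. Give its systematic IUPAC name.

Counting along the main chain through the –COOH group gives 9 carbons: the parent is nonane.
The principal characteristic group is a carboxylic acid (terminal –COOH), named with the suffix -oic acid.
Number the chain so that the carboxylic acid carbon is C-1 by definition.
That gives a methyl group at C-5.
The name is 5-methylnonanoic acid.

5-methylnonanoic acid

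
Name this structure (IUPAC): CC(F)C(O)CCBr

Counting along the main chain through the –OH group gives 5 carbons: the parent is pentane.
An alcohol (–OH) is the principal characteristic group, giving the suffix -ol.
The numbering direction is chosen so that the substituent locant set {1,4} is lower than {2,5} at the first point of difference.
This places the hydroxyl at C-3; a bromo group at C-1; a fluoro group at C-4.
The substituents are ordered alphabetically, ignoring any di-/tri- multipliers.
Putting it together: 1-bromo-4-fluoropentan-3-ol.

1-bromo-4-fluoropentan-3-ol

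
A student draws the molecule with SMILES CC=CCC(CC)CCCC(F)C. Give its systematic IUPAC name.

The longest carbon chain that includes the multiple bond has 10 carbons, so the parent hydride is decane.
The chain contains a C=C double bond, so the unsaturation ending is -ene.
Choose the numbering such that numbering from this end puts the double bond at C-2 rather than C-8.
This places the double bond between C-2 and C-3; an ethyl group at C-5; a fluoro group at C-9.
Prefixes are listed alphabetically: ethyl, fluoro.
The name is 5-ethyl-9-fluorodec-2-ene.

5-ethyl-9-fluorodec-2-ene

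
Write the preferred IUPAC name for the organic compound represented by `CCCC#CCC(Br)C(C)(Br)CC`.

The longest carbon chain that includes the multiple bond has 10 carbons, so the parent hydride is decane.
The chain contains a C≡C triple bond, so the unsaturation ending is -yne.
Number the chain so that numbering from this end puts the triple bond at C-4 rather than C-6.
This places the triple bond between C-4 and C-5; bromo groups at C-7 and C-8; a methyl group at C-8.
Prefixes are listed alphabetically: bromo, methyl.
Assembling the pieces gives 7,8-dibromo-8-methyldec-4-yne.

7,8-dibromo-8-methyldec-4-yne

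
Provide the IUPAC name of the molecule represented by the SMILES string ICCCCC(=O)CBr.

1-bromo-6-iodohexan-2-one

The longest chain bearing the carbonyl is 6 carbons long (hexane).
A ketone (C=O on an internal carbon) is the principal characteristic group, giving the suffix -one.
Number the chain so that numbering from this end puts the carbonyl group at C-2 rather than C-5.
With this numbering: the carbonyl at C-2; a bromo group at C-1; an iodo group at C-6.
The substituents are ordered alphabetically, ignoring any di-/tri- multipliers.
Putting it together: 1-bromo-6-iodohexan-2-one.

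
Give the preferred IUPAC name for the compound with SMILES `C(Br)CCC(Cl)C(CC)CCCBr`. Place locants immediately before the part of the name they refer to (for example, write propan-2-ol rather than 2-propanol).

1,8-dibromo-4-chloro-5-ethyloctane

The longest carbon chain is 8 atoms: the parent is octane.
Number the chain so that the locant sets are identical either way, so the alphabetically earlier chloro substituent takes the lower locant (4 rather than 5).
With this numbering: bromo groups at C-1 and C-8; a chloro group at C-4; an ethyl group at C-5.
Prefixes are listed alphabetically: bromo, chloro, ethyl.
The name is 1,8-dibromo-4-chloro-5-ethyloctane.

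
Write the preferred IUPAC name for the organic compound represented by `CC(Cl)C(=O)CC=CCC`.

2-chlorooct-5-en-3-one

Counting along the main chain through the carbonyl and the multiple bond gives 8 carbons: the parent is octane.
The highest-priority functional group is a ketone (C=O on an internal carbon), so the name ends in -one.
The chain contains a C=C double bond, so the unsaturation ending is -ene.
The numbering direction is chosen so that numbering from this end puts the carbonyl group at C-3 rather than C-6.
This places the carbonyl at C-3; the double bond between C-5 and C-6; a chloro group at C-2.
The name is 2-chlorooct-5-en-3-one.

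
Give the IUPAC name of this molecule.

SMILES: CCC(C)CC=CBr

1-bromo-4-methylhex-1-ene

The longest chain bearing the multiple bond is 6 carbons long (hexane).
A C=C double bond in the chain gives the infix -ene-.
Choose the numbering such that numbering from this end puts the double bond at C-1 rather than C-5.
With this numbering: the double bond between C-1 and C-2; a bromo group at C-1; a methyl group at C-4.
Substituent prefixes are cited in alphabetical order (multiplying prefixes like di-/tri- are ignored for ordering).
Putting it together: 1-bromo-4-methylhex-1-ene.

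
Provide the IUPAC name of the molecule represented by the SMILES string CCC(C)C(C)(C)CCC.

The parent chain contains 7 carbons (heptane).
Number the chain so that the substituent locant set {3,4,4} is lower than {4,4,5} at the first point of difference.
That gives methyl groups at C-3 and C-4 (×2).
The name is 3,4,4-trimethylheptane.

3,4,4-trimethylheptane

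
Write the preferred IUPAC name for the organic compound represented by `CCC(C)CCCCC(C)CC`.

3,8-dimethyldecane

The longest continuous carbon chain has 10 atoms, so the parent hydride is decane.
Numbering from either end gives identical locants here.
With this numbering: methyl groups at C-3 and C-8.
The name is 3,8-dimethyldecane.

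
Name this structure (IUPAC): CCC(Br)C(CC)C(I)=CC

5-bromo-4-ethyl-3-iodohept-2-ene

The longest carbon chain that includes the multiple bond has 7 carbons, so the parent hydride is heptane.
There is one C=C double bond, indicated by the ending -ene.
Choose the numbering such that numbering from this end puts the double bond at C-2 rather than C-5.
This places the double bond between C-2 and C-3; a bromo group at C-5; an ethyl group at C-4; an iodo group at C-3.
Prefixes are listed alphabetically: bromo, ethyl, iodo.
The name is 5-bromo-4-ethyl-3-iodohept-2-ene.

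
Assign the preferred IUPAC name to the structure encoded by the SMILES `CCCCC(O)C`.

The longest chain bearing the –OH group is 6 carbons long (hexane).
The highest-priority functional group is an alcohol (–OH), so the name ends in -ol.
The numbering direction is chosen so that numbering from this end puts the hydroxyl group at C-2 rather than C-5.
That gives the hydroxyl at C-2.
Putting it together: hexan-2-ol.

hexan-2-ol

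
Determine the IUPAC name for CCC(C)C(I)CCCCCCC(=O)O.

8-iodo-9-methylundecanoic acid

The longest chain bearing the –COOH group is 11 carbons long (undecane).
The principal characteristic group is a carboxylic acid (terminal –COOH), named with the suffix -oic acid.
Number the chain so that the carboxylic acid carbon is C-1 by definition.
That gives an iodo group at C-8; a methyl group at C-9.
Prefixes are listed alphabetically: iodo, methyl.
Putting it together: 8-iodo-9-methylundecanoic acid.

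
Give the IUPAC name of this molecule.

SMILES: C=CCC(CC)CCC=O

The longest carbon chain that includes the –CHO group and the multiple bond has 7 carbons, so the parent hydride is heptane.
An aldehyde (terminal –CHO) is the principal characteristic group, giving the suffix -al.
There is one C=C double bond, indicated by the ending -ene.
The numbering direction is chosen so that the aldehyde carbon is C-1 by definition.
With this numbering: the double bond between C-6 and C-7; an ethyl group at C-4.
The name is 4-ethylhept-6-enal.

4-ethylhept-6-enal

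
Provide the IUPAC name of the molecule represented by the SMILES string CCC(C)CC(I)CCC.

The longest carbon chain is 8 atoms: the parent is octane.
Choose the numbering such that the substituent locant set {3,5} is lower than {4,6} at the first point of difference.
With this numbering: an iodo group at C-5; a methyl group at C-3.
The substituents are ordered alphabetically, ignoring any di-/tri- multipliers.
Assembling the pieces gives 5-iodo-3-methyloctane.

5-iodo-3-methyloctane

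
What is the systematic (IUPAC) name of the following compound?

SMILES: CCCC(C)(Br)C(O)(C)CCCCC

4-bromo-4,5-dimethyldecan-5-ol

The longest carbon chain that includes the –OH group has 10 carbons, so the parent hydride is decane.
An alcohol (–OH) is the principal characteristic group, giving the suffix -ol.
The numbering direction is chosen so that numbering from this end puts the hydroxyl group at C-5 rather than C-6.
That gives the hydroxyl at C-5; a bromo group at C-4; methyl groups at C-4 and C-5.
Prefixes are listed alphabetically: bromo, methyl.
Assembling the pieces gives 4-bromo-4,5-dimethyldecan-5-ol.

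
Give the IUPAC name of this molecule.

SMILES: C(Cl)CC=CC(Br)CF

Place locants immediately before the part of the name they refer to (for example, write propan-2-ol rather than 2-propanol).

2-bromo-6-chloro-1-fluorohex-3-ene

The longest chain bearing the multiple bond is 6 carbons long (hexane).
The chain contains a C=C double bond, so the unsaturation ending is -ene.
The numbering direction is chosen so that the substituent locant set {1,2,6} is lower than {1,5,6} at the first point of difference.
That gives the double bond between C-3 and C-4; a bromo group at C-2; a chloro group at C-6; a fluoro group at C-1.
Prefixes are listed alphabetically: bromo, chloro, fluoro.
The name is 2-bromo-6-chloro-1-fluorohex-3-ene.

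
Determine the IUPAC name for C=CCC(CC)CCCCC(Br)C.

9-bromo-4-ethyldec-1-ene

The longest chain bearing the multiple bond is 10 carbons long (decane).
A C=C double bond in the chain gives the infix -ene-.
Choose the numbering such that numbering from this end puts the double bond at C-1 rather than C-9.
This places the double bond between C-1 and C-2; a bromo group at C-9; an ethyl group at C-4.
The substituents are ordered alphabetically, ignoring any di-/tri- multipliers.
Putting it together: 9-bromo-4-ethyldec-1-ene.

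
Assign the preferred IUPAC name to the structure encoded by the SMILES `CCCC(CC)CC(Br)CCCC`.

The longest carbon chain is 10 atoms: the parent is decane.
Choose the numbering such that the substituent locant set {4,6} is lower than {5,7} at the first point of difference.
With this numbering: a bromo group at C-6; an ethyl group at C-4.
Substituent prefixes are cited in alphabetical order (multiplying prefixes like di-/tri- are ignored for ordering).
The name is 6-bromo-4-ethyldecane.

6-bromo-4-ethyldecane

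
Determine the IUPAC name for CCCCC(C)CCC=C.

5-methylnon-1-ene

Counting along the main chain through the multiple bond gives 9 carbons: the parent is nonane.
The chain contains a C=C double bond, so the unsaturation ending is -ene.
The numbering direction is chosen so that numbering from this end puts the double bond at C-1 rather than C-8.
That gives the double bond between C-1 and C-2; a methyl group at C-5.
The name is 5-methylnon-1-ene.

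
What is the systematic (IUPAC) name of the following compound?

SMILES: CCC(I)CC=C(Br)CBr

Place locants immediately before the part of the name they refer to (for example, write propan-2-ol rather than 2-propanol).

1,2-dibromo-5-iodohept-2-ene

Counting along the main chain through the multiple bond gives 7 carbons: the parent is heptane.
There is one C=C double bond, indicated by the ending -ene.
Number the chain so that numbering from this end puts the double bond at C-2 rather than C-5.
This places the double bond between C-2 and C-3; bromo groups at C-1 and C-2; an iodo group at C-5.
Prefixes are listed alphabetically: bromo, iodo.
Assembling the pieces gives 1,2-dibromo-5-iodohept-2-ene.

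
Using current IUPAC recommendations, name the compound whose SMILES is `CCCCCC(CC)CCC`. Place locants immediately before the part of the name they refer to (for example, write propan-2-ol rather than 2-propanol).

4-ethylnonane

The longest carbon chain is 9 atoms: the parent is nonane.
The numbering direction is chosen so that the substituent locant set {4} is lower than {6} at the first point of difference.
With this numbering: an ethyl group at C-4.
The name is 4-ethylnonane.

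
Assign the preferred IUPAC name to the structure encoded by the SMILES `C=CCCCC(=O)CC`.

The longest carbon chain that includes the carbonyl and the multiple bond has 8 carbons, so the parent hydride is octane.
The highest-priority functional group is a ketone (C=O on an internal carbon), so the name ends in -one.
The chain contains a C=C double bond, so the unsaturation ending is -ene.
Number the chain so that numbering from this end puts the carbonyl group at C-3 rather than C-6.
That gives the carbonyl at C-3; the double bond between C-7 and C-8.
The name is oct-7-en-3-one.

oct-7-en-3-one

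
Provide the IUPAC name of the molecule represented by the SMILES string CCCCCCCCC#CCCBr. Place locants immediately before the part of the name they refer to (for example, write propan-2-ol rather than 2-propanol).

Counting along the main chain through the multiple bond gives 12 carbons: the parent is dodecane.
A C≡C triple bond in the chain gives the infix -yne-.
The numbering direction is chosen so that numbering from this end puts the triple bond at C-3 rather than C-9.
This places the triple bond between C-3 and C-4; a bromo group at C-1.
Assembling the pieces gives 1-bromododec-3-yne.

1-bromododec-3-yne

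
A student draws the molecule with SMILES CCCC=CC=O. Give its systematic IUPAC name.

hex-2-enal

The longest chain bearing the –CHO group and the multiple bond is 6 carbons long (hexane).
The highest-priority functional group is an aldehyde (terminal –CHO), so the name ends in -al.
The chain contains a C=C double bond, so the unsaturation ending is -ene.
Number the chain so that the aldehyde carbon is C-1 by definition.
This places the double bond between C-2 and C-3.
Putting it together: hex-2-enal.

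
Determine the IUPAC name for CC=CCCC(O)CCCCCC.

The longest carbon chain that includes the –OH group and the multiple bond has 12 carbons, so the parent hydride is dodecane.
The highest-priority functional group is an alcohol (–OH), so the name ends in -ol.
The chain contains a C=C double bond, so the unsaturation ending is -ene.
The numbering direction is chosen so that numbering from this end puts the hydroxyl group at C-6 rather than C-7.
That gives the hydroxyl at C-6; the double bond between C-2 and C-3.
The name is dodec-2-en-6-ol.

dodec-2-en-6-ol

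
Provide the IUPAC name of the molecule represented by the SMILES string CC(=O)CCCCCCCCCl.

10-chlorodecan-2-one

The longest chain bearing the carbonyl is 10 carbons long (decane).
The highest-priority functional group is a ketone (C=O on an internal carbon), so the name ends in -one.
The numbering direction is chosen so that numbering from this end puts the carbonyl group at C-2 rather than C-9.
That gives the carbonyl at C-2; a chloro group at C-10.
The name is 10-chlorodecan-2-one.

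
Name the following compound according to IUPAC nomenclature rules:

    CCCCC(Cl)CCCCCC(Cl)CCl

The parent chain contains 12 carbons (dodecane).
Number the chain so that the substituent locant set {1,2,8} is lower than {5,11,12} at the first point of difference.
That gives chloro groups at C-1 and C-2 and C-8.
Putting it together: 1,2,8-trichlorododecane.

1,2,8-trichlorododecane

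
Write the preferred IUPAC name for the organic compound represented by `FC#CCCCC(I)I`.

The longest carbon chain that includes the multiple bond has 6 carbons, so the parent hydride is hexane.
There is one C≡C triple bond, indicated by the ending -yne.
Number the chain so that numbering from this end puts the triple bond at C-1 rather than C-5.
That gives the triple bond between C-1 and C-2; a fluoro group at C-1; two iodo groups at C-6.
Prefixes are listed alphabetically: fluoro, iodo.
Assembling the pieces gives 1-fluoro-6,6-diiodohex-1-yne.

1-fluoro-6,6-diiodohex-1-yne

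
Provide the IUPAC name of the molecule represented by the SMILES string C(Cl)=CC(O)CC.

1-chloropent-1-en-3-ol

Counting along the main chain through the –OH group and the multiple bond gives 5 carbons: the parent is pentane.
An alcohol (–OH) is the principal characteristic group, giving the suffix -ol.
There is one C=C double bond, indicated by the ending -ene.
Number the chain so that numbering from this end puts the double bond at C-1 rather than C-4.
This places the hydroxyl at C-3; the double bond between C-1 and C-2; a chloro group at C-1.
Assembling the pieces gives 1-chloropent-1-en-3-ol.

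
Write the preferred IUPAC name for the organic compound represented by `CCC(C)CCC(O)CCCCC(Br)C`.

11-bromo-3-methyldodecan-6-ol

The longest carbon chain that includes the –OH group has 12 carbons, so the parent hydride is dodecane.
An alcohol (–OH) is the principal characteristic group, giving the suffix -ol.
Choose the numbering such that numbering from this end puts the hydroxyl group at C-6 rather than C-7.
With this numbering: the hydroxyl at C-6; a bromo group at C-11; a methyl group at C-3.
The substituents are ordered alphabetically, ignoring any di-/tri- multipliers.
Assembling the pieces gives 11-bromo-3-methyldodecan-6-ol.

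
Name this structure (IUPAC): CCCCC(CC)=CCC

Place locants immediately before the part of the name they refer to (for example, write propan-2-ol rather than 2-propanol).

4-ethyloct-3-ene

Counting along the main chain through the multiple bond gives 8 carbons: the parent is octane.
There is one C=C double bond, indicated by the ending -ene.
The numbering direction is chosen so that numbering from this end puts the double bond at C-3 rather than C-5.
This places the double bond between C-3 and C-4; an ethyl group at C-4.
Assembling the pieces gives 4-ethyloct-3-ene.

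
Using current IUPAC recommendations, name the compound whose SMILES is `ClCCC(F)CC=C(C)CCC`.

Counting along the main chain through the multiple bond gives 9 carbons: the parent is nonane.
A C=C double bond in the chain gives the infix -ene-.
The numbering direction is chosen so that numbering from this end puts the double bond at C-4 rather than C-5.
That gives the double bond between C-4 and C-5; a chloro group at C-9; a fluoro group at C-7; a methyl group at C-4.
Substituent prefixes are cited in alphabetical order (multiplying prefixes like di-/tri- are ignored for ordering).
Assembling the pieces gives 9-chloro-7-fluoro-4-methylnon-4-ene.

9-chloro-7-fluoro-4-methylnon-4-ene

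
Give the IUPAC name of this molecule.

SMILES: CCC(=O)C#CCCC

oct-4-yn-3-one

The longest chain bearing the carbonyl and the multiple bond is 8 carbons long (octane).
The principal characteristic group is a ketone (C=O on an internal carbon), named with the suffix -one.
A C≡C triple bond in the chain gives the infix -yne-.
Choose the numbering such that numbering from this end puts the carbonyl group at C-3 rather than C-6.
This places the carbonyl at C-3; the triple bond between C-4 and C-5.
The name is oct-4-yn-3-one.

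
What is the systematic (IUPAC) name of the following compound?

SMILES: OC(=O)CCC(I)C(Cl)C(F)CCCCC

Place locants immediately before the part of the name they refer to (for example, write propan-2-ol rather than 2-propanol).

5-chloro-6-fluoro-4-iodoundecanoic acid

The longest chain bearing the –COOH group is 11 carbons long (undecane).
The principal characteristic group is a carboxylic acid (terminal –COOH), named with the suffix -oic acid.
The numbering direction is chosen so that the carboxylic acid carbon is C-1 by definition.
With this numbering: a chloro group at C-5; a fluoro group at C-6; an iodo group at C-4.
The substituents are ordered alphabetically, ignoring any di-/tri- multipliers.
Putting it together: 5-chloro-6-fluoro-4-iodoundecanoic acid.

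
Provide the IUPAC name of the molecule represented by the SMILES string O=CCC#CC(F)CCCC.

The longest carbon chain that includes the –CHO group and the multiple bond has 9 carbons, so the parent hydride is nonane.
An aldehyde (terminal –CHO) is the principal characteristic group, giving the suffix -al.
A C≡C triple bond in the chain gives the infix -yne-.
The numbering direction is chosen so that the aldehyde carbon is C-1 by definition.
With this numbering: the triple bond between C-3 and C-4; a fluoro group at C-5.
Assembling the pieces gives 5-fluoronon-3-ynal.

5-fluoronon-3-ynal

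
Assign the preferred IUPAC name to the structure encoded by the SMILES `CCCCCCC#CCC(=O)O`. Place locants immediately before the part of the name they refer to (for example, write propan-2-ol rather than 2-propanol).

Counting along the main chain through the –COOH group and the multiple bond gives 10 carbons: the parent is decane.
A carboxylic acid (terminal –COOH) is the principal characteristic group, giving the suffix -oic acid.
The chain contains a C≡C triple bond, so the unsaturation ending is -yne.
Number the chain so that the carboxylic acid carbon is C-1 by definition.
That gives the triple bond between C-3 and C-4.
The name is dec-3-ynoic acid.

dec-3-ynoic acid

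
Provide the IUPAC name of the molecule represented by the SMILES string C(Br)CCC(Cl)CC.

The parent chain contains 6 carbons (hexane).
Number the chain so that the substituent locant set {1,4} is lower than {3,6} at the first point of difference.
That gives a bromo group at C-1; a chloro group at C-4.
Substituent prefixes are cited in alphabetical order (multiplying prefixes like di-/tri- are ignored for ordering).
Assembling the pieces gives 1-bromo-4-chlorohexane.

1-bromo-4-chlorohexane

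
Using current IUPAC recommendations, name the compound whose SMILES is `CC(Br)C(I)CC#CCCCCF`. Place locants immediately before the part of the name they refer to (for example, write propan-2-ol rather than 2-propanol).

9-bromo-1-fluoro-8-iododec-5-yne

Counting along the main chain through the multiple bond gives 10 carbons: the parent is decane.
The chain contains a C≡C triple bond, so the unsaturation ending is -yne.
The numbering direction is chosen so that the substituent locant set {1,8,9} is lower than {2,3,10} at the first point of difference.
That gives the triple bond between C-5 and C-6; a bromo group at C-9; a fluoro group at C-1; an iodo group at C-8.
The substituents are ordered alphabetically, ignoring any di-/tri- multipliers.
Assembling the pieces gives 9-bromo-1-fluoro-8-iododec-5-yne.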